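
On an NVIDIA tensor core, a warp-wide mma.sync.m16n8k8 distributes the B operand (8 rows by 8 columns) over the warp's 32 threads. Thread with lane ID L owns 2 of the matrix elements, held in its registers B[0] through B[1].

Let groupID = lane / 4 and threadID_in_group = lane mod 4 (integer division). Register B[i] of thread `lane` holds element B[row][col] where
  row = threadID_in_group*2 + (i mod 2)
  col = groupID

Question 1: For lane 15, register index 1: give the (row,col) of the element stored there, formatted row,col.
7,3

lane 15: grp=3 (15/4), tig=3 (15%4)
i=1: r=3*2+1=7, c=grp=3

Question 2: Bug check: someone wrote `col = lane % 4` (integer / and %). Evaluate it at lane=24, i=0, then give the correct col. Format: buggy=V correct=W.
`lane % 4`[24,0]⇒0
lane 24: gr=6 (24/4), th=0 (24%4)
i=0: r=0*2+0=0, c=gr=6
col: 0 vs 6

buggy=0 correct=6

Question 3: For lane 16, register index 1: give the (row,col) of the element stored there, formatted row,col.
1,4

L=16->gid=16>>2=4, tid=16&3=0
[1]->row 0·2+1=1  col gid=4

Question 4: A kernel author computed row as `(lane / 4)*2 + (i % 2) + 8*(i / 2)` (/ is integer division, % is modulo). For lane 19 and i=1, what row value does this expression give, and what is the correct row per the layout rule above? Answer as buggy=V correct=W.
`(lane / 4)*2 + (i % 2) + 8*(i / 2)`[19,1]⇒9
19: gr=4,th=3
[1] (3*2+1,4) = (7,4)
row: 9 vs 7

buggy=9 correct=7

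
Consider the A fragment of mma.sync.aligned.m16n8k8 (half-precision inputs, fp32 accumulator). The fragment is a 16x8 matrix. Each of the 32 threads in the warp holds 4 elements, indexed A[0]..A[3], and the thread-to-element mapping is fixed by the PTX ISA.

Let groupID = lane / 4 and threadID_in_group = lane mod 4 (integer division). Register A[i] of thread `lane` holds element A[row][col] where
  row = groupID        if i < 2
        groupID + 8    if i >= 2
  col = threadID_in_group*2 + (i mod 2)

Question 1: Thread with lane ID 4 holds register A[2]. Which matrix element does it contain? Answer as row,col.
9,0

lane 4⇒4/4=1, 4 mod 4=0
i=2  r:1+8⇒9  c:2·0+0⇒0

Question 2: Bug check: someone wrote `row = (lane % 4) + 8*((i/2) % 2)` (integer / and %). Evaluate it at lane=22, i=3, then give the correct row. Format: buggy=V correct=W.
buggy=10 correct=13

`(lane % 4) + 8*((i/2) % 2)`[22,3]->10
22: gid=5,tid=2
[3] (5+8,2*2+1) = (13,5)
row: 10 vs 13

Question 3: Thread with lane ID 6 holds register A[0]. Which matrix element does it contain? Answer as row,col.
1,4

lane 6: g=1 (6/4), t=2 (6%4)
i=0: r=1+0=1, c=2*2+0=4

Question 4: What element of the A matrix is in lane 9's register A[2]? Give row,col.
9: gr=2,th=1
[2] (2+8,1*2+0) = (10,2)

10,2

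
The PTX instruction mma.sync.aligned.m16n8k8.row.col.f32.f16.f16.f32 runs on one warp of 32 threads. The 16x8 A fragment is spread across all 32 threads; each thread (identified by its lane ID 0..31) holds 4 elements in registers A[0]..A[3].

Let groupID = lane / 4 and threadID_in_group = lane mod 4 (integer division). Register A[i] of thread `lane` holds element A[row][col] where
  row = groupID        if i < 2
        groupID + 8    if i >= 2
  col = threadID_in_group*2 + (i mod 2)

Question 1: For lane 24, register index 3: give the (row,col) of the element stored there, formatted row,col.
lane 24: gr=6 (24/4), th=0 (24%4)
i=3: r=6+8=14, c=0*2+1=1

14,1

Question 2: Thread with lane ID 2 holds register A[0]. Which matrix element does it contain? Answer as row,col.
L=2->g=2>>2=0, t=2&3=2
[0]->row 0+0=0  col 2·2+0=4

0,4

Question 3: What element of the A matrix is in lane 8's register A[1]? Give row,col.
8: g=2,t=0
[1] (2+0,0*2+1) = (2,1)

2,1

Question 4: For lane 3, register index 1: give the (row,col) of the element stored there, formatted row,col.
3: g=0,t=3
[1] (0+0,3*2+1) = (0,7)

0,7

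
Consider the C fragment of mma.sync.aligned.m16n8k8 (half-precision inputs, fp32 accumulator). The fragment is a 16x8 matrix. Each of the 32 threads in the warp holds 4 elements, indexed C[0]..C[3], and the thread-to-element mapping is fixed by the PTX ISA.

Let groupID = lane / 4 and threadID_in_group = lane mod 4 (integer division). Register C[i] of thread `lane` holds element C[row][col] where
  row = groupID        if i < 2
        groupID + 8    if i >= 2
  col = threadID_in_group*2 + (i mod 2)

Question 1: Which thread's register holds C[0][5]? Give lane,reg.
2,1

r=0->g=0,rb=0  c=5->t=2,b0=1
L=0*4+2=2  i=0*2+1=1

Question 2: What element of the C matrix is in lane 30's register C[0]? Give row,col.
L=30->g=30>>2=7, t=30&3=2
[0]->row 7+0=7  col 2·2+0=4

7,4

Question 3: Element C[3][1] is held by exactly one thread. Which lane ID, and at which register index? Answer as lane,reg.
r=3->g=3,rb=0  c=1->t=0,b0=1
L=3*4+0=12  i=0*2+1=1

12,1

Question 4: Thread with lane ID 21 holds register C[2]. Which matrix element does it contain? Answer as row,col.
13,2

lane 21: gid=5 (21/4), tid=1 (21%4)
i=2: r=5+8=13, c=1*2+0=2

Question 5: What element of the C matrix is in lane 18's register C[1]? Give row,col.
L=18->g=18>>2=4, t=18&3=2
[1]->row 4+0=4  col 2·2+1=5

4,5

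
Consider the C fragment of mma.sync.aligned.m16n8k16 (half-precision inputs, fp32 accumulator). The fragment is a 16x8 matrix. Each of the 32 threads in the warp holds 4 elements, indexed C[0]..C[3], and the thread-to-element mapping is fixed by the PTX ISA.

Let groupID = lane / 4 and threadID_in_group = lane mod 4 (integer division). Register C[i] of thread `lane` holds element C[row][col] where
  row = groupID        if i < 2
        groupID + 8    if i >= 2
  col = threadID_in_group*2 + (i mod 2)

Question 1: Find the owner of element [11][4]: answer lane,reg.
14,2

r=11->g=3,rb=1  c=4->t=2,b0=0
L=3*4+2=14  i=1*2+0=2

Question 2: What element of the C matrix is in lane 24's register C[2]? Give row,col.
lane 24=>24/4=6, 24 mod 4=0
i=2  r:6+8=>14  c:2·0+0=>0

14,0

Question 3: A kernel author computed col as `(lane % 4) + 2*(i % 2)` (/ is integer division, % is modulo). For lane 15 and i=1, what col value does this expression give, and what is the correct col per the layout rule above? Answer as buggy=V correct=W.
`(lane % 4) + 2*(i % 2)`[15,1]⇒5
15: gr=3,th=3
[1] (3+0,3*2+1) = (3,7)
col: 5 vs 7

buggy=5 correct=7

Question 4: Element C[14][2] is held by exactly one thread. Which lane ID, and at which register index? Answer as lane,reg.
25,2

r: 14->gid=6,r8=1  c: 2->tid=1,i&1=0
L=6*4+1=25  i=1*2+0=2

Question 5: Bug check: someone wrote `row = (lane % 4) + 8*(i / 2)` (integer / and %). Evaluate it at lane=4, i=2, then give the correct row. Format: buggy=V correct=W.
`(lane % 4) + 8*(i / 2)`[4,2]->8
L=4->gid=4>>2=1, tid=4&3=0
[2]->row 1+8=9  col 0·2+0=0
row: 8 vs 9

buggy=8 correct=9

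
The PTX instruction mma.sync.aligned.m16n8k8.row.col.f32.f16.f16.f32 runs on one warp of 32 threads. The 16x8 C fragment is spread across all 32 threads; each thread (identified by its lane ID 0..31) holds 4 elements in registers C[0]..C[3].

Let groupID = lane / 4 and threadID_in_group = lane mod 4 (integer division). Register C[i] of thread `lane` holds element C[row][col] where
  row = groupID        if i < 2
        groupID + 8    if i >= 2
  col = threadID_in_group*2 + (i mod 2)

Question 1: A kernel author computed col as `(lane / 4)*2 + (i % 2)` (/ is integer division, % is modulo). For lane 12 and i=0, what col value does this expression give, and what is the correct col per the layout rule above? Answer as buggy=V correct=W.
`(lane / 4)*2 + (i % 2)`[12,0]⇒6
12: gr=3,th=0
[0] (3+0,0*2+0) = (3,0)
col: 6 vs 0

buggy=6 correct=0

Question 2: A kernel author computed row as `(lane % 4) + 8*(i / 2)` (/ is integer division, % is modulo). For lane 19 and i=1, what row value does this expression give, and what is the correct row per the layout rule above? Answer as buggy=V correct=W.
`(lane % 4) + 8*(i / 2)`[19,1]->3
lane 19: gid=4 (19/4), tid=3 (19%4)
i=1: r=4+0=4, c=3*2+1=7
row: 3 vs 4

buggy=3 correct=4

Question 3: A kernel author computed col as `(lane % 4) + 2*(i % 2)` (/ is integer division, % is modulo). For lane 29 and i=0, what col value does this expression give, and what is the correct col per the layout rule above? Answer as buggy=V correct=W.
`(lane % 4) + 2*(i % 2)`[29,0]→1
L=29→G=29>>2=7, T=29&3=1
[0]→row 7+0=7  col 1·2+0=2
col: 1 vs 2

buggy=1 correct=2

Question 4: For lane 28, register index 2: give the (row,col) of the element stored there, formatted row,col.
15,0

lane 28->28/4=7, 28 mod 4=0
i=2  r:7+8->15  c:2·0+0->0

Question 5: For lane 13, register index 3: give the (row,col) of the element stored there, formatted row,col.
lane 13->13/4=3, 13 mod 4=1
i=3  r:3+8->11  c:2·1+1->3

11,3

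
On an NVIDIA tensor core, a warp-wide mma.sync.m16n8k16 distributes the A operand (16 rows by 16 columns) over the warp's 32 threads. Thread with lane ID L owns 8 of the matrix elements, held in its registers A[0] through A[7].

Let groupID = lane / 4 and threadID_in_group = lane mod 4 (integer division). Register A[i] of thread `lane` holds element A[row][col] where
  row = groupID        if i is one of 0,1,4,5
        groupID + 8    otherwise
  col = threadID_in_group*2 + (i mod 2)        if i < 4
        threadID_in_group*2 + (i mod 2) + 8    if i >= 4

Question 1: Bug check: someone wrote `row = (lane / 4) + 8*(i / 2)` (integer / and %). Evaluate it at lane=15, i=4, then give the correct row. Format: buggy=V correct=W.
`(lane / 4) + 8*(i / 2)`[15,4]->19
15: g=3,t=3
[4] (3+0,3*2+0+8) = (3,14)
row: 19 vs 3

buggy=19 correct=3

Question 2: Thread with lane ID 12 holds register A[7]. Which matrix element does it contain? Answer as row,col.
11,9

12: gr=3,th=0
[7] (3+8,0*2+1+8) = (11,9)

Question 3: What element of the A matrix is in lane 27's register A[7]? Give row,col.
lane 27: gid=6 (27/4), tid=3 (27%4)
i=7: r=6+8=14, c=3*2+1+8=15

14,15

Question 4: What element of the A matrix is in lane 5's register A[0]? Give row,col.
lane 5=>5/4=1, 5 mod 4=1
i=0  r:1+0=>1  c:2·1+0+0=>2

1,2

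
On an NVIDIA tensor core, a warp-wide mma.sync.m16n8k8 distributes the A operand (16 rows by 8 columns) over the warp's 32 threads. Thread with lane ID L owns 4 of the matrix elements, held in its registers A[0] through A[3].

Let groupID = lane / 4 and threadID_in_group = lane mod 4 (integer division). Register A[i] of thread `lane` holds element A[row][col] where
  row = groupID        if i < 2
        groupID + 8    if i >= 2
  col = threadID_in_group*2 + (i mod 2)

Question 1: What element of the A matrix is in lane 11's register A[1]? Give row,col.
lane 11→11/4=2, 11 mod 4=3
i=1  r:2+0→2  c:2·3+1→7

2,7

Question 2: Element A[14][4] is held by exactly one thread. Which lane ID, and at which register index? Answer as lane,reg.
26,2

r: 14->gid=6,r8=1  c: 4->tid=2,i&1=0
L=6*4+2=26  i=1*2+0=2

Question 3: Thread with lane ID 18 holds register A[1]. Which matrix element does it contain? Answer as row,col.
lane 18→18/4=4, 18 mod 4=2
i=1  r:4+0→4  c:2·2+1→5

4,5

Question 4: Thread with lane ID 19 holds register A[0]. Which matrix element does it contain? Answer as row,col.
19: G=4,T=3
[0] (4+0,3*2+0) = (4,6)

4,6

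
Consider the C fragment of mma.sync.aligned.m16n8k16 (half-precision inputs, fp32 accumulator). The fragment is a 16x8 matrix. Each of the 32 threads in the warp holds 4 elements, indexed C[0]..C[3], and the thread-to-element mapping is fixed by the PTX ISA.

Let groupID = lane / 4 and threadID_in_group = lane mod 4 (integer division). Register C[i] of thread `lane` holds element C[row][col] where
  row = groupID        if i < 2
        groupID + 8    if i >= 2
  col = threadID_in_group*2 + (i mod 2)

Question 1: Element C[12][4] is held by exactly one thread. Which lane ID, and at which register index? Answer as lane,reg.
18,2

r: 12->gid=4,r8=1  c: 4->tid=2,i&1=0
L=4*4+2=18  i=1*2+0=2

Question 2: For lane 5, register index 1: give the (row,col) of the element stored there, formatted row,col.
5: grp=1,tig=1
[1] (1+0,1*2+1) = (1,3)

1,3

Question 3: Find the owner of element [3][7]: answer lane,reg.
15,1

r: 3->gid=3,r8=0  c: 7->tid=3,i&1=1
L=3*4+3=15  i=0*2+1=1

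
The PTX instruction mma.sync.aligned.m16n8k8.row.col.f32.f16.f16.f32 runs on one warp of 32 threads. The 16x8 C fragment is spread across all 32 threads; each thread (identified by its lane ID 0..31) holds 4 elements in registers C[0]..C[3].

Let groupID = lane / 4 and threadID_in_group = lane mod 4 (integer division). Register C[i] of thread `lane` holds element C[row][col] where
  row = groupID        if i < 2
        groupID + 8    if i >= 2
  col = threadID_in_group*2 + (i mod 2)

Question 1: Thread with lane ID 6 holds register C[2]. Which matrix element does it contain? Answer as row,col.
lane 6=>6/4=1, 6 mod 4=2
i=2  r:1+8=>9  c:2·2+0=>4

9,4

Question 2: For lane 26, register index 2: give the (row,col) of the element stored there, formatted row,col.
lane 26→26/4=6, 26 mod 4=2
i=2  r:6+8→14  c:2·2+0→4

14,4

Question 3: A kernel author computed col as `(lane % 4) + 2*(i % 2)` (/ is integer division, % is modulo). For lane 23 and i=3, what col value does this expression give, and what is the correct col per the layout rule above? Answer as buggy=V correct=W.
buggy=5 correct=7

`(lane % 4) + 2*(i % 2)`[23,3]->5
lane 23->23/4=5, 23 mod 4=3
i=3  r:5+8->13  c:2·3+1->7
col: 5 vs 7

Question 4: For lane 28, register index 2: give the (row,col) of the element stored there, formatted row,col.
lane 28: gid=7 (28/4), tid=0 (28%4)
i=2: r=7+8=15, c=0*2+0=0

15,0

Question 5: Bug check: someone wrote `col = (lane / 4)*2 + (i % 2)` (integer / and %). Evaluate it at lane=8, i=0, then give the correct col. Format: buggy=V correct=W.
buggy=4 correct=0

`(lane / 4)*2 + (i % 2)`[8,0]→4
lane 8: G=2 (8/4), T=0 (8%4)
i=0: r=2+0=2, c=0*2+0=0
col: 4 vs 0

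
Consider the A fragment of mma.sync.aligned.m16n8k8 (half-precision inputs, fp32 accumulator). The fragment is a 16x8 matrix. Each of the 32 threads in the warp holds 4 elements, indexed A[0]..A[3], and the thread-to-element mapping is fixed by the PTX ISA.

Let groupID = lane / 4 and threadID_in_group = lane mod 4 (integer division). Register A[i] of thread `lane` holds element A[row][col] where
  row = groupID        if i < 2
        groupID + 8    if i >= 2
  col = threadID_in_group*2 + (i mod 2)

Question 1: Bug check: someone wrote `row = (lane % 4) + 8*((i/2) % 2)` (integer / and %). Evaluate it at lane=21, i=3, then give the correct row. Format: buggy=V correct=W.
buggy=9 correct=13

`(lane % 4) + 8*((i/2) % 2)`[21,3]->9
21: gid=5,tid=1
[3] (5+8,1*2+1) = (13,3)
row: 9 vs 13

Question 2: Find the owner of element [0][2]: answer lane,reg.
r=0⇒gr=0,Rb=0  c=2⇒th=1,odd=0
L=0*4+1=1  i=0*2+0=0

1,0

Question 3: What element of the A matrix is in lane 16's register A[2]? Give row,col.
12,0

lane 16: grp=4 (16/4), tig=0 (16%4)
i=2: r=4+8=12, c=0*2+0=0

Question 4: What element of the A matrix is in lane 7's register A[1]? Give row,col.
1,7

L=7->g=7>>2=1, t=7&3=3
[1]->row 1+0=1  col 3·2+1=7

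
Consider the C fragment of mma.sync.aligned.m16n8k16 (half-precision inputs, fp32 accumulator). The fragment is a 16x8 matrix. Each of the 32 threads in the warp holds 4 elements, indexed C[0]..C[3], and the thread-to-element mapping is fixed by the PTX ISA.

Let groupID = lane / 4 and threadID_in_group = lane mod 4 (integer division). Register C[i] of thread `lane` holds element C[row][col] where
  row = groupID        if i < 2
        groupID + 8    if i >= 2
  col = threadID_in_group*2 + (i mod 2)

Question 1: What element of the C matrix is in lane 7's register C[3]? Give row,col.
7: gr=1,th=3
[3] (1+8,3*2+1) = (9,7)

9,7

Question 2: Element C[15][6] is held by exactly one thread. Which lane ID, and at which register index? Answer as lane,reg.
31,2

r=15->g=7,rb=1  c=6->t=3,b0=0
L=7*4+3=31  i=1*2+0=2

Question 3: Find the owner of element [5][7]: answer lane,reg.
r:5=>grp=5,rB=0  c:7=>tig=3,lo=1
L=5*4+3=23  i=0*2+1=1

23,1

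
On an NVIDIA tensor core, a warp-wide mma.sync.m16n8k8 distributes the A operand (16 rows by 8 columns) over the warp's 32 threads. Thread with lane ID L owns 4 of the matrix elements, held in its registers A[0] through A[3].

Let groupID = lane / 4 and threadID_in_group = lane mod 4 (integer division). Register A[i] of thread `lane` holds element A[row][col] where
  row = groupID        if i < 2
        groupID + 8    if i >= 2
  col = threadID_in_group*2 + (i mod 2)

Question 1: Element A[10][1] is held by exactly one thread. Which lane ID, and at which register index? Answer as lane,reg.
8,3

r: 10->gid=2,r8=1  c: 1->tid=0,i&1=1
L=2*4+0=8  i=1*2+1=3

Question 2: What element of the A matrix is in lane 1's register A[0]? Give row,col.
lane 1->1/4=0, 1 mod 4=1
i=0  r:0+0->0  c:2·1+0->2

0,2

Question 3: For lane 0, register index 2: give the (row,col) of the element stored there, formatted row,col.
L=0->g=0>>2=0, t=0&3=0
[2]->row 0+8=8  col 0·2+0=0

8,0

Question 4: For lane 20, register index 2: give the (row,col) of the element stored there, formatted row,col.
lane 20: grp=5 (20/4), tig=0 (20%4)
i=2: r=5+8=13, c=0*2+0=0

13,0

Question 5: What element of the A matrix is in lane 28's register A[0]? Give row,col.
lane 28->28/4=7, 28 mod 4=0
i=0  r:7+0->7  c:2·0+0->0

7,0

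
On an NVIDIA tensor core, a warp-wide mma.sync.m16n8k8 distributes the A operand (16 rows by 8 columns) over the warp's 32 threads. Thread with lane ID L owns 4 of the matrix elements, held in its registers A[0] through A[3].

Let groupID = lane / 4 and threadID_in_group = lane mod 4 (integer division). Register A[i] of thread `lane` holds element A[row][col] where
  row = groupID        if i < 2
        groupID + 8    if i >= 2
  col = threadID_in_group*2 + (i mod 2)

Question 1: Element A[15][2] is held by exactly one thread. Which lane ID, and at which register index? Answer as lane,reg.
29,2

r=15→G=7,rhi=1  c=2→T=1,p=0
L=7*4+1=29  i=1*2+0=2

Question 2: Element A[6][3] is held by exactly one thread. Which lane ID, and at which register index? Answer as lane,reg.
25,1

r:6=>grp=6,rB=0  c:3=>tig=1,lo=1
L=6*4+1=25  i=0*2+1=1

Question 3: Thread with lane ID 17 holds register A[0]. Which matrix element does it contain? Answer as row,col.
17: G=4,T=1
[0] (4+0,1*2+0) = (4,2)

4,2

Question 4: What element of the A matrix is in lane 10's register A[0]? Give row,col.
2,4

lane 10: gr=2 (10/4), th=2 (10%4)
i=0: r=2+0=2, c=2*2+0=4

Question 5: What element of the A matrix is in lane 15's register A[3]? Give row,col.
11,7

lane 15=>15/4=3, 15 mod 4=3
i=3  r:3+8=>11  c:2·3+1=>7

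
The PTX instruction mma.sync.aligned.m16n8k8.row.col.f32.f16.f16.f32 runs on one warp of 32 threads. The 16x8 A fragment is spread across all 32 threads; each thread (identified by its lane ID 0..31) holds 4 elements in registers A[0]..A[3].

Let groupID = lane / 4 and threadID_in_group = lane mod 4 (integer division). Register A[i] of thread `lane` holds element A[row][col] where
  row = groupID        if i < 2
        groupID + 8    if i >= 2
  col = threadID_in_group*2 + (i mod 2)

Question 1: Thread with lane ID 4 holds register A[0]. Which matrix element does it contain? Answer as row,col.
L=4⇒gr=4>>2=1, th=4&3=0
[0]⇒row 1+0=1  col 0·2+0=0

1,0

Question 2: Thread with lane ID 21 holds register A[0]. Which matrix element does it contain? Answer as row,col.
L=21=>grp=21>>2=5, tig=21&3=1
[0]=>row 5+0=5  col 1·2+0=2

5,2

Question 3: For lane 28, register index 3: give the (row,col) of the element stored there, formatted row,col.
15,1

lane 28: gr=7 (28/4), th=0 (28%4)
i=3: r=7+8=15, c=0*2+1=1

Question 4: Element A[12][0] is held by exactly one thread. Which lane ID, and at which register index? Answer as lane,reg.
16,2

r:12=>grp=4,rB=1  c:0=>tig=0,lo=0
L=4*4+0=16  i=1*2+0=2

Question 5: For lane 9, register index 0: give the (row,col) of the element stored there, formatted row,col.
2,2

lane 9: grp=2 (9/4), tig=1 (9%4)
i=0: r=2+0=2, c=1*2+0=2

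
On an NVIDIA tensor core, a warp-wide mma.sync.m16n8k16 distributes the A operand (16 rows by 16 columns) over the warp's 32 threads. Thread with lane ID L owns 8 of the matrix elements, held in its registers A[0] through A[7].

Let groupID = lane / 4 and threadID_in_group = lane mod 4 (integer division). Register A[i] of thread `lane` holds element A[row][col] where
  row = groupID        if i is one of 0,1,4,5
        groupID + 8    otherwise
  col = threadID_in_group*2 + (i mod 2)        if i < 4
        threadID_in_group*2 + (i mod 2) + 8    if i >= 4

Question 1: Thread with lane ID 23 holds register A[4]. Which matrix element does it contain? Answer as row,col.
lane 23: grp=5 (23/4), tig=3 (23%4)
i=4: r=5+0=5, c=3*2+0+8=14

5,14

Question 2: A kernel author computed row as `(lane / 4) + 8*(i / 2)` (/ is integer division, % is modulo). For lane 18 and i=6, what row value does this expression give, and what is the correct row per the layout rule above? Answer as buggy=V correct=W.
buggy=28 correct=12

`(lane / 4) + 8*(i / 2)`[18,6]->28
lane 18->18/4=4, 18 mod 4=2
i=6  r:4+8->12  c:2·2+0+8->12
row: 28 vs 12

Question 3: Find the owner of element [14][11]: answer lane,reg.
25,7

r=14→G=6,rhi=1  c=11→chi=1,T=1,p=1
L=6*4+1=25  i=1*4+1*2+1=7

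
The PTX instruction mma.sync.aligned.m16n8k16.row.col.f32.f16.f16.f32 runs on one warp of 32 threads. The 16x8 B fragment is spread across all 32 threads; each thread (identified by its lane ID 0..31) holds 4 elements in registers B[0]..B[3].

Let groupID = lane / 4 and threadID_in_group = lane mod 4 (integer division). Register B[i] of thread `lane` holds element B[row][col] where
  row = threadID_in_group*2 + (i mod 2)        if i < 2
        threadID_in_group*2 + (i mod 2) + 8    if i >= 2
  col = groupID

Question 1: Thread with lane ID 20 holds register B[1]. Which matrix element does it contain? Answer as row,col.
1,5

L=20->gid=20>>2=5, tid=20&3=0
[1]->row 0·2+1+0=1  col gid=5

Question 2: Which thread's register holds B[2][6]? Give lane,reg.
c=6→G=6  r=2→rhi=0,T=1,p=0
L=6*4+1=25  i=0*2+0=0

25,0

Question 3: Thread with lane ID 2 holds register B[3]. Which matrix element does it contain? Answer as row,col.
L=2⇒gr=2>>2=0, th=2&3=2
[3]⇒row 2·2+1+8=13  col gr=0

13,0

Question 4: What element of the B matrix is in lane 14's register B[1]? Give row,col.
5,3

14: gid=3,tid=2
[1] (2*2+1+0,3) = (5,3)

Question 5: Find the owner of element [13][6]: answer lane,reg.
c=6→G=6  r=13→rhi=1,T=2,p=1
L=6*4+2=26  i=1*2+1=3

26,3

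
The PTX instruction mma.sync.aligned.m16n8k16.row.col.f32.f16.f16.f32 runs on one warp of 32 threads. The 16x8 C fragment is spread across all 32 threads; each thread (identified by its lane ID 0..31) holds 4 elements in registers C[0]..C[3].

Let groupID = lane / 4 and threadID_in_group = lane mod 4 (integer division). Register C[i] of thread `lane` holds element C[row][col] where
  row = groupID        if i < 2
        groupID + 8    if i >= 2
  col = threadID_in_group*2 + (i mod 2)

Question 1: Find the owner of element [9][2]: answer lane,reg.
5,2

r: 9->gid=1,r8=1  c: 2->tid=1,i&1=0
L=1*4+1=5  i=1*2+0=2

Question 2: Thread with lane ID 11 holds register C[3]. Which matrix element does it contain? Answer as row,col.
lane 11=>11/4=2, 11 mod 4=3
i=3  r:2+8=>10  c:2·3+1=>7

10,7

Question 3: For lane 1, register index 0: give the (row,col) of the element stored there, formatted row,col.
0,2

L=1->gid=1>>2=0, tid=1&3=1
[0]->row 0+0=0  col 1·2+0=2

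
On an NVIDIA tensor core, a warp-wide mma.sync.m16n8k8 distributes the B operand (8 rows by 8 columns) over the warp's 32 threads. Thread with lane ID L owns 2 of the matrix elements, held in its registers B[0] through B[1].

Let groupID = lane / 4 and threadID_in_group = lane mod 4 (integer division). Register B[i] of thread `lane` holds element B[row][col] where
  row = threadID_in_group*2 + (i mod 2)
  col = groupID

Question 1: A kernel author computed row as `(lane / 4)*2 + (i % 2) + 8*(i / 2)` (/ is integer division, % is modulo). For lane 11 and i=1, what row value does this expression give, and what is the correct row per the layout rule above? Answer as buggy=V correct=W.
`(lane / 4)*2 + (i % 2) + 8*(i / 2)`[11,1]⇒5
11: gr=2,th=3
[1] (3*2+1,2) = (7,2)
row: 5 vs 7

buggy=5 correct=7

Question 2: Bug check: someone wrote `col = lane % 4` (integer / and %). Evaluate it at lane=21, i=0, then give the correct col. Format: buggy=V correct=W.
`lane % 4`[21,0]=>1
L=21=>grp=21>>2=5, tig=21&3=1
[0]=>row 1·2+0=2  col grp=5
col: 1 vs 5

buggy=1 correct=5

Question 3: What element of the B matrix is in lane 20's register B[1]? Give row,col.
1,5

lane 20: gr=5 (20/4), th=0 (20%4)
i=1: r=0*2+1=1, c=gr=5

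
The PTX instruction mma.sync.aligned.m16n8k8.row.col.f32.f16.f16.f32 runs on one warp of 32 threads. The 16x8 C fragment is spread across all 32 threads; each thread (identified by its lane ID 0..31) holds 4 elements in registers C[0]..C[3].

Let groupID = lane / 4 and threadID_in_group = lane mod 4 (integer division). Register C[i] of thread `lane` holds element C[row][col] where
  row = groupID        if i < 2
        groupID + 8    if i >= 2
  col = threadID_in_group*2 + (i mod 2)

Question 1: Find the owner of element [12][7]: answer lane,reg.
r: 12->gid=4,r8=1  c: 7->tid=3,i&1=1
L=4*4+3=19  i=1*2+1=3

19,3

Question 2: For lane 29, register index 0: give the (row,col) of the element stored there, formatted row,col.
lane 29: grp=7 (29/4), tig=1 (29%4)
i=0: r=7+0=7, c=1*2+0=2

7,2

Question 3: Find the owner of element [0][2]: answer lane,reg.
r=0→G=0,rhi=0  c=2→T=1,p=0
L=0*4+1=1  i=0*2+0=0

1,0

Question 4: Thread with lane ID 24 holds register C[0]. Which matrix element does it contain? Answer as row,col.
lane 24⇒24/4=6, 24 mod 4=0
i=0  r:6+0⇒6  c:2·0+0⇒0

6,0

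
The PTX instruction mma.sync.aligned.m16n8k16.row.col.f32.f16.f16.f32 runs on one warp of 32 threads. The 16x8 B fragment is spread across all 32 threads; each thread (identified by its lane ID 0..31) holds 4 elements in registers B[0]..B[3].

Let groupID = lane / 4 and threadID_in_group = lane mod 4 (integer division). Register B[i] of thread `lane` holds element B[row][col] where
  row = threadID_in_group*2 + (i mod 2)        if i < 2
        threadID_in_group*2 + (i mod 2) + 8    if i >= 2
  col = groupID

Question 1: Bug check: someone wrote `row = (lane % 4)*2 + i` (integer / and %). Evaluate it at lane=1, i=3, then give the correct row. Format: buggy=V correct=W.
buggy=5 correct=11

`(lane % 4)*2 + i`[1,3]=>5
lane 1=>1/4=0, 1 mod 4=1
i=3  r:2·1+1+8=>11  c:0
row: 5 vs 11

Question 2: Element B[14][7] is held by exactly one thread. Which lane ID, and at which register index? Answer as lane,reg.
c=7->g=7  r=14->rb=1,t=3,b0=0
L=7*4+3=31  i=1*2+0=2

31,2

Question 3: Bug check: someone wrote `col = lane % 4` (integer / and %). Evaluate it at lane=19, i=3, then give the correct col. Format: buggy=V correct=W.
buggy=3 correct=4

`lane % 4`[19,3]=>3
19: grp=4,tig=3
[3] (3*2+1+8,4) = (15,4)
col: 3 vs 4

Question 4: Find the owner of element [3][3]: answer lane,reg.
c=3→G=3  r=3→rhi=0,T=1,p=1
L=3*4+1=13  i=0*2+1=1

13,1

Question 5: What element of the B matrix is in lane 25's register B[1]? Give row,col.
lane 25: gid=6 (25/4), tid=1 (25%4)
i=1: r=1*2+1+0=3, c=gid=6

3,6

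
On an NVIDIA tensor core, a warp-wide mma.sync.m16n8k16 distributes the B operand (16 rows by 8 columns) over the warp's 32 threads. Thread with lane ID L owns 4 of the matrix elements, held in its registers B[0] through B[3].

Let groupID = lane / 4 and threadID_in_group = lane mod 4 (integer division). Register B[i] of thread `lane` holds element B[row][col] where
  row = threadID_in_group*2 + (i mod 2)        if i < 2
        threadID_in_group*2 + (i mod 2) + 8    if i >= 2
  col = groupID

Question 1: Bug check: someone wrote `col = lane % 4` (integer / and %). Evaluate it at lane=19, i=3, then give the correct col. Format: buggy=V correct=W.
`lane % 4`[19,3]->3
L=19->gid=19>>2=4, tid=19&3=3
[3]->row 3·2+1+8=15  col gid=4
col: 3 vs 4

buggy=3 correct=4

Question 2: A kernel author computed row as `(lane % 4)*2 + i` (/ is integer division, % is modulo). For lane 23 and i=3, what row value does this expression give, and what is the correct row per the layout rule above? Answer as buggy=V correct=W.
`(lane % 4)*2 + i`[23,3]->9
23: gid=5,tid=3
[3] (3*2+1+8,5) = (15,5)
row: 9 vs 15

buggy=9 correct=15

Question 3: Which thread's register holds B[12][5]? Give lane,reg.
c: 5->gid=5  r: 12->r8=1,tid=2,i&1=0
L=5*4+2=22  i=1*2+0=2

22,2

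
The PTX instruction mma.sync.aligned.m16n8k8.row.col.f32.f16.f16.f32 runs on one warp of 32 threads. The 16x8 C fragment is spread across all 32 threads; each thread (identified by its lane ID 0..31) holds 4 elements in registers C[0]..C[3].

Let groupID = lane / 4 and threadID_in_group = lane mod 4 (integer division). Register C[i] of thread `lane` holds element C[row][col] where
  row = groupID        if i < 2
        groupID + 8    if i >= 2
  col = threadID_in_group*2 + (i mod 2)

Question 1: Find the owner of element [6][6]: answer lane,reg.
r=6⇒gr=6,Rb=0  c=6⇒th=3,odd=0
L=6*4+3=27  i=0*2+0=0

27,0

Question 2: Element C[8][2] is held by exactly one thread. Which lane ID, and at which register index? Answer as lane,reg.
1,2

r=8->g=0,rb=1  c=2->t=1,b0=0
L=0*4+1=1  i=1*2+0=2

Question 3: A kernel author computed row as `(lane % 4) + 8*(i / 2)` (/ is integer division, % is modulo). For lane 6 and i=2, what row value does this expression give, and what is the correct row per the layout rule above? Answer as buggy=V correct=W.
`(lane % 4) + 8*(i / 2)`[6,2]⇒10
6: gr=1,th=2
[2] (1+8,2*2+0) = (9,4)
row: 10 vs 9

buggy=10 correct=9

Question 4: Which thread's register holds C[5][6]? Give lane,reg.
23,0

r=5->g=5,rb=0  c=6->t=3,b0=0
L=5*4+3=23  i=0*2+0=0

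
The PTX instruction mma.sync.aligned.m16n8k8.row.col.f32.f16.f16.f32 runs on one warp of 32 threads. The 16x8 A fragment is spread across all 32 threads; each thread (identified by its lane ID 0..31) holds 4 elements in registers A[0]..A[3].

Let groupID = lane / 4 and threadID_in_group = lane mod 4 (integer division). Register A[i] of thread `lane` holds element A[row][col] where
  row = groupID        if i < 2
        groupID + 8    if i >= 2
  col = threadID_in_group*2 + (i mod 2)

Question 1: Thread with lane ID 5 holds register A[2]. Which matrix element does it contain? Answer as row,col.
lane 5⇒5/4=1, 5 mod 4=1
i=2  r:1+8⇒9  c:2·1+0⇒2

9,2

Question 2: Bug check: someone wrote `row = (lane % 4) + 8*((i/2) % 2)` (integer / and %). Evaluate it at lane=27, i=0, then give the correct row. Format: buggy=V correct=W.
`(lane % 4) + 8*((i/2) % 2)`[27,0]->3
lane 27: g=6 (27/4), t=3 (27%4)
i=0: r=6+0=6, c=3*2+0=6
row: 3 vs 6

buggy=3 correct=6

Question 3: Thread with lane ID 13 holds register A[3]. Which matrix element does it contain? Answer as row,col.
lane 13⇒13/4=3, 13 mod 4=1
i=3  r:3+8⇒11  c:2·1+1⇒3

11,3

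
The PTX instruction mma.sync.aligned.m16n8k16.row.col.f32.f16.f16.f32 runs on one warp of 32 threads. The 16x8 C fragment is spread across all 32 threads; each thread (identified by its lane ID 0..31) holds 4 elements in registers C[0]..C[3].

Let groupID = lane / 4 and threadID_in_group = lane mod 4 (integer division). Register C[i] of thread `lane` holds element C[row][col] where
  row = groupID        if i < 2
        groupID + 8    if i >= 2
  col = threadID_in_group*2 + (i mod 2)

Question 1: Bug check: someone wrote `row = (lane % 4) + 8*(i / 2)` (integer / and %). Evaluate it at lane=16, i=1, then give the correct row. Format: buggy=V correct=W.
buggy=0 correct=4

`(lane % 4) + 8*(i / 2)`[16,1]=>0
L=16=>grp=16>>2=4, tig=16&3=0
[1]=>row 4+0=4  col 0·2+1=1
row: 0 vs 4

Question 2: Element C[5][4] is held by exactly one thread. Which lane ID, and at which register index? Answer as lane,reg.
22,0

r: 5->gid=5,r8=0  c: 4->tid=2,i&1=0
L=5*4+2=22  i=0*2+0=0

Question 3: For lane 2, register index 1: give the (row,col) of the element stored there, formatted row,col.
0,5

lane 2→2/4=0, 2 mod 4=2
i=1  r:0+0→0  c:2·2+1→5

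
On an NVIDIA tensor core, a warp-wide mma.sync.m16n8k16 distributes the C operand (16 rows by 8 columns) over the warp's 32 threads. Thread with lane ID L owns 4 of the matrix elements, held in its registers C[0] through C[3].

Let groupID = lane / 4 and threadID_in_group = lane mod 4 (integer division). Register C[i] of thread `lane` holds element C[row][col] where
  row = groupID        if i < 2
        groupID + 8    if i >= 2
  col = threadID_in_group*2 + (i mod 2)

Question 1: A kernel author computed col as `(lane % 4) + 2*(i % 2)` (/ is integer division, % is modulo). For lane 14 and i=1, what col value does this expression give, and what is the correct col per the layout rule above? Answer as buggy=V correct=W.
`(lane % 4) + 2*(i % 2)`[14,1]⇒4
L=14⇒gr=14>>2=3, th=14&3=2
[1]⇒row 3+0=3  col 2·2+1=5
col: 4 vs 5

buggy=4 correct=5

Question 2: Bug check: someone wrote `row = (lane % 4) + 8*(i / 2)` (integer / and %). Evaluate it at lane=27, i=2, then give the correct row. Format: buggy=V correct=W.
`(lane % 4) + 8*(i / 2)`[27,2]⇒11
lane 27⇒27/4=6, 27 mod 4=3
i=2  r:6+8⇒14  c:2·3+0⇒6
row: 11 vs 14

buggy=11 correct=14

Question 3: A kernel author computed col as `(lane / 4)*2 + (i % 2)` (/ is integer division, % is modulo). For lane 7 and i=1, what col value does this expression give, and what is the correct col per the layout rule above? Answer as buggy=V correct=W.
buggy=3 correct=7

`(lane / 4)*2 + (i % 2)`[7,1]->3
lane 7: gid=1 (7/4), tid=3 (7%4)
i=1: r=1+0=1, c=3*2+1=7
col: 3 vs 7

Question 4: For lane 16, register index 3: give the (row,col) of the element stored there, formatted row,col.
12,1

16: gid=4,tid=0
[3] (4+8,0*2+1) = (12,1)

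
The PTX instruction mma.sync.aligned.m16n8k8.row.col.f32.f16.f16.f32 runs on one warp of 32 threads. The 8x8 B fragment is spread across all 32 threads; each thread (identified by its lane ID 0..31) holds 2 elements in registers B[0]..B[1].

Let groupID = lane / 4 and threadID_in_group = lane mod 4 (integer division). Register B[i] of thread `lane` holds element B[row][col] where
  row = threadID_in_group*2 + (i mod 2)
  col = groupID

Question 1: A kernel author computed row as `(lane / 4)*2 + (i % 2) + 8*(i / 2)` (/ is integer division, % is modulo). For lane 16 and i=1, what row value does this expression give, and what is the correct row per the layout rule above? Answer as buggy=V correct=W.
`(lane / 4)*2 + (i % 2) + 8*(i / 2)`[16,1]->9
L=16->gid=16>>2=4, tid=16&3=0
[1]->row 0·2+1=1  col gid=4
row: 9 vs 1

buggy=9 correct=1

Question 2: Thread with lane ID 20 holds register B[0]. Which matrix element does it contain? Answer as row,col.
0,5

lane 20->20/4=5, 20 mod 4=0
i=0  r:2·0+0->0  c:5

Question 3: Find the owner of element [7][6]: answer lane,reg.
27,1

c: 6->gid=6  r: 7->tid=3,i&1=1
L=6*4+3=27  i=1=1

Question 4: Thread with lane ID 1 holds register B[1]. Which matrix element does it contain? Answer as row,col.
L=1→G=1>>2=0, T=1&3=1
[1]→row 1·2+1=3  col G=0

3,0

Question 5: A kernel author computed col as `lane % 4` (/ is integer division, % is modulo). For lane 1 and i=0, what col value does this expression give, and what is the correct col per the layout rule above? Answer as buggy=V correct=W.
`lane % 4`[1,0]→1
L=1→G=1>>2=0, T=1&3=1
[0]→row 1·2+0=2  col G=0
col: 1 vs 0

buggy=1 correct=0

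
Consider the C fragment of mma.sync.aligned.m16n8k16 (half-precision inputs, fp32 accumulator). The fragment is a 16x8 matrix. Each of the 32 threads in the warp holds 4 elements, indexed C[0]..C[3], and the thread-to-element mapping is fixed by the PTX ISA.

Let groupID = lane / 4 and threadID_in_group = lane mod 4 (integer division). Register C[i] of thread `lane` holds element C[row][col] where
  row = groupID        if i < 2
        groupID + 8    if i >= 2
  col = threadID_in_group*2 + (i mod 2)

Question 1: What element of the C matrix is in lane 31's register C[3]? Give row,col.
L=31⇒gr=31>>2=7, th=31&3=3
[3]⇒row 7+8=15  col 3·2+1=7

15,7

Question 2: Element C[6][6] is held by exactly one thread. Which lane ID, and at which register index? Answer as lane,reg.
27,0

r:6=>grp=6,rB=0  c:6=>tig=3,lo=0
L=6*4+3=27  i=0*2+0=0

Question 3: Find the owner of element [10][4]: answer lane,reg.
10,2

r:10=>grp=2,rB=1  c:4=>tig=2,lo=0
L=2*4+2=10  i=1*2+0=2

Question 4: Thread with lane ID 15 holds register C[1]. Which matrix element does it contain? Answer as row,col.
15: G=3,T=3
[1] (3+0,3*2+1) = (3,7)

3,7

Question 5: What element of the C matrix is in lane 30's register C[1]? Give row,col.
7,5

L=30→G=30>>2=7, T=30&3=2
[1]→row 7+0=7  col 2·2+1=5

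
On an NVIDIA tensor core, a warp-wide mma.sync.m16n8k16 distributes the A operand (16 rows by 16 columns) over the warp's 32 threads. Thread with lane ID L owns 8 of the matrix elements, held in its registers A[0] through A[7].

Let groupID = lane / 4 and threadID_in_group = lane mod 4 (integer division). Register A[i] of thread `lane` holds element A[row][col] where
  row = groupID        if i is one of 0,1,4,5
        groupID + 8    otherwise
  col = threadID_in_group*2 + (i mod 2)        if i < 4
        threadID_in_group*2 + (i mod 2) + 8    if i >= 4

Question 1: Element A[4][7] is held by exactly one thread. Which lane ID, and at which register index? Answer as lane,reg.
19,1

r:4=>grp=4,rB=0  c:7=>cB=0,tig=3,lo=1
L=4*4+3=19  i=0*4+0*2+1=1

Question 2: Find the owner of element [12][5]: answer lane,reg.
18,3

r=12→G=4,rhi=1  c=5→chi=0,T=2,p=1
L=4*4+2=18  i=0*4+1*2+1=3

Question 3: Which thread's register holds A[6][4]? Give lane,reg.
26,0

r=6→G=6,rhi=0  c=4→chi=0,T=2,p=0
L=6*4+2=26  i=0*4+0*2+0=0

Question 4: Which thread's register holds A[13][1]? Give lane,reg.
20,3

r=13⇒gr=5,Rb=1  c=1⇒Cb=0,th=0,odd=1
L=5*4+0=20  i=0*4+1*2+1=3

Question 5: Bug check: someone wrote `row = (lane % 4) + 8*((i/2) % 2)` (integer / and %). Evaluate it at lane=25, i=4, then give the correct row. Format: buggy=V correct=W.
`(lane % 4) + 8*((i/2) % 2)`[25,4]⇒1
lane 25⇒25/4=6, 25 mod 4=1
i=4  r:6+0⇒6  c:2·1+0+8⇒10
row: 1 vs 6

buggy=1 correct=6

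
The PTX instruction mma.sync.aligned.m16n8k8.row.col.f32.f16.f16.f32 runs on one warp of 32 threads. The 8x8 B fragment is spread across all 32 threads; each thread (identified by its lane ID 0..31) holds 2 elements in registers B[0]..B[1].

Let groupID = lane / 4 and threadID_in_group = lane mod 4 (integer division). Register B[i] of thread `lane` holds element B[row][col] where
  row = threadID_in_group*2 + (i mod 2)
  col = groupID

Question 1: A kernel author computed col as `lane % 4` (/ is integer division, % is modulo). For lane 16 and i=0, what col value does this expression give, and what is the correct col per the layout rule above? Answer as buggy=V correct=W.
buggy=0 correct=4

`lane % 4`[16,0]->0
lane 16: gid=4 (16/4), tid=0 (16%4)
i=0: r=0*2+0=0, c=gid=4
col: 0 vs 4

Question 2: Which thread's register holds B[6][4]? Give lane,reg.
c=4->g=4  r=6->t=3,b0=0
L=4*4+3=19  i=0=0

19,0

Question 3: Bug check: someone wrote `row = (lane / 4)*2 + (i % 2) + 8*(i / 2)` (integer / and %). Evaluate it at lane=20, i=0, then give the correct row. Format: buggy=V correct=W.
`(lane / 4)*2 + (i % 2) + 8*(i / 2)`[20,0]->10
L=20->gid=20>>2=5, tid=20&3=0
[0]->row 0·2+0=0  col gid=5
row: 10 vs 0

buggy=10 correct=0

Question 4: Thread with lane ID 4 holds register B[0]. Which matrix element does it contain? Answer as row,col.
4: G=1,T=0
[0] (0*2+0,1) = (0,1)

0,1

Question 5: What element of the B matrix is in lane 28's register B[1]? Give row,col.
1,7

lane 28->28/4=7, 28 mod 4=0
i=1  r:2·0+1->1  c:7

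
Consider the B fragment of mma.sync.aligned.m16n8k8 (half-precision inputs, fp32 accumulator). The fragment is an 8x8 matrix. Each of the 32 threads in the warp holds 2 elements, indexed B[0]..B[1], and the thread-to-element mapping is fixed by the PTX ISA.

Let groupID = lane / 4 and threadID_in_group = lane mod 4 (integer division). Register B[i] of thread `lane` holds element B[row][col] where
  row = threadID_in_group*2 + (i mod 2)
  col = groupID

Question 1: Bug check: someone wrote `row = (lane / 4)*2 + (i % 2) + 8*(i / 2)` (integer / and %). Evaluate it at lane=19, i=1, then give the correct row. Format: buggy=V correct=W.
`(lane / 4)*2 + (i % 2) + 8*(i / 2)`[19,1]⇒9
L=19⇒gr=19>>2=4, th=19&3=3
[1]⇒row 3·2+1=7  col gr=4
row: 9 vs 7

buggy=9 correct=7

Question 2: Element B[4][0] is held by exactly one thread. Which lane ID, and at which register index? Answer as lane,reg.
2,0

c:0=>grp=0  r:4=>tig=2,lo=0
L=0*4+2=2  i=0=0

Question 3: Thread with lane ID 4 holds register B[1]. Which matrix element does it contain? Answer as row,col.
1,1

lane 4: G=1 (4/4), T=0 (4%4)
i=1: r=0*2+1=1, c=G=1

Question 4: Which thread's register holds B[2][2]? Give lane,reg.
9,0

c=2->g=2  r=2->t=1,b0=0
L=2*4+1=9  i=0=0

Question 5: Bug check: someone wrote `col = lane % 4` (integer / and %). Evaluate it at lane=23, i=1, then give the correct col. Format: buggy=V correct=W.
`lane % 4`[23,1]->3
lane 23: g=5 (23/4), t=3 (23%4)
i=1: r=3*2+1=7, c=g=5
col: 3 vs 5

buggy=3 correct=5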